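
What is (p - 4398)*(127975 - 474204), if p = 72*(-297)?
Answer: 8926476078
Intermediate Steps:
p = -21384
(p - 4398)*(127975 - 474204) = (-21384 - 4398)*(127975 - 474204) = -25782*(-346229) = 8926476078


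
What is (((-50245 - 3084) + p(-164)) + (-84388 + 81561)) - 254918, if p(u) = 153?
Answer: -310921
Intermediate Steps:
(((-50245 - 3084) + p(-164)) + (-84388 + 81561)) - 254918 = (((-50245 - 3084) + 153) + (-84388 + 81561)) - 254918 = ((-53329 + 153) - 2827) - 254918 = (-53176 - 2827) - 254918 = -56003 - 254918 = -310921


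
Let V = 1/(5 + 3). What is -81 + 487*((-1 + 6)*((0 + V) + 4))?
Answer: 79707/8 ≈ 9963.4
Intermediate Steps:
V = 1/8 ≈ 0.12500
-81 + 487*((-1 + 6)*((0 + V) + 4)) = -81 + 487*((-1 + 6)*((0 + 1/8) + 4)) = -81 + 487*(5*(1/8 + 4)) = -81 + 487*(5*(33/8)) = -81 + 487*(165/8) = -81 + 80355/8 = 79707/8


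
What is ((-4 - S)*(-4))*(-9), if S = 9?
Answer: -468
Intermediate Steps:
((-4 - S)*(-4))*(-9) = ((-4 - 1*9)*(-4))*(-9) = ((-4 - 9)*(-4))*(-9) = -13*(-4)*(-9) = 52*(-9) = -468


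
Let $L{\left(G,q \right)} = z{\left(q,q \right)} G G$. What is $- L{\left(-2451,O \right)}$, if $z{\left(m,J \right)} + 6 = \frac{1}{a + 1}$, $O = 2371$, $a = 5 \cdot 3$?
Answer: $\frac{570703095}{16} \approx 3.5669 \cdot 10^{7}$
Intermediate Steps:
$a = 15$
$z{\left(m,J \right)} = - \frac{95}{16}$ ($z{\left(m,J \right)} = -6 + \frac{1}{15 + 1} = -6 + \frac{1}{16} = - \frac{95}{16}$)
$L{\left(G,q \right)} = - \frac{95 G^{2}}{16}$ ($L{\left(G,q \right)} = - \frac{95 G}{16} G = - \frac{95 G^{2}}{16}$)
$- L{\left(-2451,O \right)} = - \frac{\left(-95\right) \left(-2451\right)^{2}}{16} = - \frac{\left(-95\right) 6007401}{16} = \left(-1\right) \left(- \frac{570703095}{16}\right) = \frac{570703095}{16}$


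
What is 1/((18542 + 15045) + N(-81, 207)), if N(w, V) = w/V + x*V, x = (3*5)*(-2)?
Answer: 23/629662 ≈ 3.6528e-5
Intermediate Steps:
x = -30 (x = 15*(-2) = -30)
N(w, V) = -30*V + w/V (N(w, V) = w/V - 30*V = -30*V + w/V)
1/((18542 + 15045) + N(-81, 207)) = 1/((18542 + 15045) + (-30*207 - 81/207)) = 1/(33587 + (-6210 - 81*1/207)) = 1/(33587 + (-6210 - 9/23)) = 1/(33587 - 142839/23) = 1/(629662/23) = 23/629662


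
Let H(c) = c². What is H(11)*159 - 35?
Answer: 19204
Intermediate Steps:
H(11)*159 - 35 = 11²*159 - 35 = 121*159 - 35 = 19239 - 35 = 19204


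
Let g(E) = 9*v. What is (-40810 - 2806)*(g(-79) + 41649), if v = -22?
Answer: -1807926816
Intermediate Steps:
g(E) = -198 (g(E) = 9*(-22) = -198)
(-40810 - 2806)*(g(-79) + 41649) = (-40810 - 2806)*(-198 + 41649) = -43616*41451 = -1807926816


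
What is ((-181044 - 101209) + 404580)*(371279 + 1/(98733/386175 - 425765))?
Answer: 2489174296932675945287/54806566714 ≈ 4.5417e+10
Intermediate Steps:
((-181044 - 101209) + 404580)*(371279 + 1/(98733/386175 - 425765)) = (-282253 + 404580)*(371279 + 1/(98733*(1/386175) - 425765)) = 122327*(371279 + 1/(32911/128725 - 425765)) = 122327*(371279 + 1/(-54806566714/128725)) = 122327*(371279 - 128725/54806566714) = 122327*(20348527282878481/54806566714) = 2489174296932675945287/54806566714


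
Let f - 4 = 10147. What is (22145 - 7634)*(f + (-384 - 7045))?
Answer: 39498942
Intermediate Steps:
f = 10151 (f = 4 + 10147 = 10151)
(22145 - 7634)*(f + (-384 - 7045)) = (22145 - 7634)*(10151 + (-384 - 7045)) = 14511*(10151 - 7429) = 14511*2722 = 39498942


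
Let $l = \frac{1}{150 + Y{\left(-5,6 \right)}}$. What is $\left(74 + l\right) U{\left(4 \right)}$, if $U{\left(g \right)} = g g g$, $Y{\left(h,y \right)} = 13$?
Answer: $\frac{772032}{163} \approx 4736.4$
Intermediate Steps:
$U{\left(g \right)} = g^{3}$ ($U{\left(g \right)} = g^{2} g = g^{3}$)
$l = \frac{1}{163}$ ($l = \frac{1}{150 + 13} = \frac{1}{163} \approx 0.006135$)
$\left(74 + l\right) U{\left(4 \right)} = \left(74 + \frac{1}{163}\right) 4^{3} = \frac{12063}{163} \cdot 64 = \frac{772032}{163}$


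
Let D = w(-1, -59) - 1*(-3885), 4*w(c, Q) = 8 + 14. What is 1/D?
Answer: 2/7781 ≈ 0.00025704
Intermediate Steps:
w(c, Q) = 11/2 (w(c, Q) = (8 + 14)/4 = (¼)*22 = 11/2)
D = 7781/2 (D = 11/2 - 1*(-3885) = 11/2 + 3885 = 7781/2 ≈ 3890.5)
1/D = 1/(7781/2) = 2/7781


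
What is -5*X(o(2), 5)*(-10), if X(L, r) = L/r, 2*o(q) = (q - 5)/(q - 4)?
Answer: 15/2 ≈ 7.5000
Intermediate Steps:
o(q) = (-5 + q)/(2*(-4 + q)) (o(q) = ((q - 5)/(q - 4))/2 = ((-5 + q)/(-4 + q))/2 = (-5 + q)/(2*(-4 + q)))
-5*X(o(2), 5)*(-10) = -5*(-5 + 2)/(2*(-4 + 2))/5*(-10) = -5*(1/2)*(-3)/(-2)/5*(-10) = -5*(1/2)*(-1/2)*(-3)/5*(-10) = -15/(4*5)*(-10) = -5*3/20*(-10) = -3/4*(-10) = 15/2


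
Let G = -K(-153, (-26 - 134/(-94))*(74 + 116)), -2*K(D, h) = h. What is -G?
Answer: 109725/47 ≈ 2334.6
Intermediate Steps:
K(D, h) = -h/2
G = -109725/47 (G = -(-1)*(-26 - 134/(-94))*(74 + 116)/2 = -(-1)*(-26 - 134*(-1/94))*190/2 = -(-1)*(-26 + 67/47)*190/2 = -(-1)*(-1155/47*190)/2 = -(-1)*(-219450)/(2*47) = -1*109725/47 = -109725/47 ≈ -2334.6)
-G = -1*(-109725/47) = 109725/47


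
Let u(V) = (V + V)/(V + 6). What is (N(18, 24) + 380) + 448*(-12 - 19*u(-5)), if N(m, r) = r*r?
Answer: 80700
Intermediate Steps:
N(m, r) = r**2
u(V) = 2*V/(6 + V) (u(V) = (2*V)/(6 + V) = 2*V/(6 + V))
(N(18, 24) + 380) + 448*(-12 - 19*u(-5)) = (24**2 + 380) + 448*(-12 - 38*(-5)/(6 - 5)) = (576 + 380) + 448*(-12 - 38*(-5)/1) = 956 + 448*(-12 - 38*(-5)) = 956 + 448*(-12 - 19*(-10)) = 956 + 448*(-12 + 190) = 956 + 448*178 = 956 + 79744 = 80700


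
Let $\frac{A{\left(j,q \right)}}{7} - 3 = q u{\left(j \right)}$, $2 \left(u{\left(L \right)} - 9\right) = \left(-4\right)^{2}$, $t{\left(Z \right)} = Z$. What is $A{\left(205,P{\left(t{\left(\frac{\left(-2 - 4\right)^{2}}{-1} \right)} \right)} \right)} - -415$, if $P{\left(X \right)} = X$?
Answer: $-3848$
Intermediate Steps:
$u{\left(L \right)} = 17$ ($u{\left(L \right)} = 9 + \frac{\left(-4\right)^{2}}{2} = 9 + \frac{1}{2} \cdot 16 = 9 + 8 = 17$)
$A{\left(j,q \right)} = 21 + 119 q$ ($A{\left(j,q \right)} = 21 + 7 q 17 = 21 + 7 \cdot 17 q = 21 + 119 q$)
$A{\left(205,P{\left(t{\left(\frac{\left(-2 - 4\right)^{2}}{-1} \right)} \right)} \right)} - -415 = \left(21 + 119 \frac{\left(-2 - 4\right)^{2}}{-1}\right) - -415 = \left(21 + 119 \left(-6\right)^{2} \left(-1\right)\right) + 415 = \left(21 + 119 \cdot 36 \left(-1\right)\right) + 415 = \left(21 + 119 \left(-36\right)\right) + 415 = \left(21 - 4284\right) + 415 = -4263 + 415 = -3848$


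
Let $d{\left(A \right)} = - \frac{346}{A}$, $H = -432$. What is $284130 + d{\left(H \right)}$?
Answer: $\frac{61372253}{216} \approx 2.8413 \cdot 10^{5}$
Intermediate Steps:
$284130 + d{\left(H \right)} = 284130 - \frac{346}{-432} = 284130 - - \frac{173}{216} = 284130 + \frac{173}{216} = \frac{61372253}{216}$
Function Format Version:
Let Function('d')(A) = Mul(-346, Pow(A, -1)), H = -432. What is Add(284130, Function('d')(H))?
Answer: Rational(61372253, 216) ≈ 2.8413e+5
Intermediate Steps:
Add(284130, Function('d')(H)) = Add(284130, Mul(-346, Pow(-432, -1))) = Add(284130, Mul(-346, Rational(-1, 432))) = Add(284130, Rational(173, 216)) = Rational(61372253, 216)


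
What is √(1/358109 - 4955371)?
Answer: I*√635486964692728742/358109 ≈ 2226.1*I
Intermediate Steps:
√(1/358109 - 4955371) = √(-1774562953438/358109) = I*√635486964692728742/358109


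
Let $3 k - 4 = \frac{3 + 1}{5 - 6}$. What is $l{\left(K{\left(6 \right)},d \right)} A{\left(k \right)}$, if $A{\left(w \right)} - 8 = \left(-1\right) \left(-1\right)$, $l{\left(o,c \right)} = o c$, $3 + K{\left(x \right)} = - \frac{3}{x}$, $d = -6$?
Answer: $189$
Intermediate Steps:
$K{\left(x \right)} = -3 - \frac{3}{x}$
$l{\left(o,c \right)} = c o$
$k = 0$ ($k = \frac{4}{3} + \frac{\left(3 + 1\right) \frac{1}{5 - 6}}{3} = \frac{4}{3} + \frac{4 \frac{1}{-1}}{3} = \frac{4}{3} + \frac{4 \left(-1\right)}{3} = \frac{4}{3} + \frac{1}{3} \left(-4\right) = \frac{4}{3} - \frac{4}{3} = 0$)
$A{\left(w \right)} = 9$ ($A{\left(w \right)} = 8 - -1 = 8 + 1 = 9$)
$l{\left(K{\left(6 \right)},d \right)} A{\left(k \right)} = - 6 \left(-3 - \frac{3}{6}\right) 9 = - 6 \left(-3 - \frac{1}{2}\right) 9 = \left(-6\right) \left(- \frac{7}{2}\right) 9 = 21 \cdot 9 = 189$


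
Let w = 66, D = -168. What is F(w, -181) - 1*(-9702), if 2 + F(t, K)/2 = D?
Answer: 9362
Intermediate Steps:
F(t, K) = -340 (F(t, K) = -4 + 2*(-168) = -4 - 336 = -340)
F(w, -181) - 1*(-9702) = -340 - 1*(-9702) = -340 + 9702 = 9362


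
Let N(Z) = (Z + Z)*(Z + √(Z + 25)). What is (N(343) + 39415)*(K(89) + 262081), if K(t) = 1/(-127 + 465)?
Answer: 24335005795227/338 + 121536395988*√23/169 ≈ 7.5446e+10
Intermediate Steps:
K(t) = 1/338
N(Z) = 2*Z*(Z + √(25 + Z)) (N(Z) = (2*Z)*(Z + √(25 + Z)) = 2*Z*(Z + √(25 + Z)))
(N(343) + 39415)*(K(89) + 262081) = (2*343*(343 + √(25 + 343)) + 39415)*(1/338 + 262081) = (2*343*(343 + √368) + 39415)*(88583379/338) = (2*343*(343 + 4*√23) + 39415)*(88583379/338) = ((235298 + 2744*√23) + 39415)*(88583379/338) = (274713 + 2744*√23)*(88583379/338) = 24335005795227/338 + 121536395988*√23/169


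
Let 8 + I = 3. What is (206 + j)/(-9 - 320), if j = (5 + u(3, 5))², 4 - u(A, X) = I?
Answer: -402/329 ≈ -1.2219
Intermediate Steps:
I = -5 (I = -8 + 3 = -5)
u(A, X) = 9 (u(A, X) = 4 - 1*(-5) = 4 + 5 = 9)
j = 196 (j = (5 + 9)² = 14² = 196)
(206 + j)/(-9 - 320) = (206 + 196)/(-9 - 320) = 402/(-329) = 402*(-1/329) = -402/329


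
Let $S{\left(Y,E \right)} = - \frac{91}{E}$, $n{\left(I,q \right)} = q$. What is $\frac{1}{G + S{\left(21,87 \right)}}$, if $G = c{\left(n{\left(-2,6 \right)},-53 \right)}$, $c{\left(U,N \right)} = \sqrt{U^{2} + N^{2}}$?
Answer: $\frac{7917}{21525524} + \frac{7569 \sqrt{2845}}{21525524} \approx 0.019123$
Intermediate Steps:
$c{\left(U,N \right)} = \sqrt{N^{2} + U^{2}}$
$G = \sqrt{2845}$ ($G = \sqrt{\left(-53\right)^{2} + 6^{2}} = \sqrt{2809 + 36} = \sqrt{2845} \approx 53.339$)
$\frac{1}{G + S{\left(21,87 \right)}} = \frac{1}{\sqrt{2845} - \frac{91}{87}} = \frac{1}{- \frac{91}{87} + \sqrt{2845}}$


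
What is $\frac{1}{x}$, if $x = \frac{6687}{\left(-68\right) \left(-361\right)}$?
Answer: $\frac{24548}{6687} \approx 3.671$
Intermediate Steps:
$x = \frac{6687}{24548} \approx 0.27241$
$\frac{1}{x} = \frac{1}{\frac{6687}{24548}} = \frac{24548}{6687}$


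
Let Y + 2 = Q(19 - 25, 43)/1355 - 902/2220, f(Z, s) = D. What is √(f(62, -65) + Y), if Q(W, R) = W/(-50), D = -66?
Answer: 19*I*√428659965390/1504050 ≈ 8.2708*I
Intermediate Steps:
f(Z, s) = -66
Q(W, R) = -W/50 (Q(W, R) = W*(-1/50) = -W/50)
Y = -18095359/7520250 (Y = -2 + (-(19 - 25)/50/1355 - 902/2220) = -2 + (-1/50*(-6)*(1/1355) - 902*1/2220) = -2 + ((3/25)*(1/1355) - 451/1110) = -2 + (3/33875 - 451/1110) = -2 - 3054859/7520250 = -18095359/7520250 ≈ -2.4062)
√(f(62, -65) + Y) = √(-66 - 18095359/7520250) = √(-514431859/7520250) = 19*I*√428659965390/1504050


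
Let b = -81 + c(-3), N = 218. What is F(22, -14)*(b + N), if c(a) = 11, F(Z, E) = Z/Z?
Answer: 148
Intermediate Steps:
F(Z, E) = 1
b = -70 (b = -81 + 11 = -70)
F(22, -14)*(b + N) = 1*(-70 + 218) = 1*148 = 148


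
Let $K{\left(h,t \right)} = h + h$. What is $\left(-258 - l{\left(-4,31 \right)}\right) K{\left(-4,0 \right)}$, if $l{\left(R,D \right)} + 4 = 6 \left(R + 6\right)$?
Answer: $2128$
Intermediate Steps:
$l{\left(R,D \right)} = 32 + 6 R$ ($l{\left(R,D \right)} = -4 + 6 \left(R + 6\right) = -4 + 6 \left(6 + R\right) = -4 + \left(36 + 6 R\right) = 32 + 6 R$)
$K{\left(h,t \right)} = 2 h$
$\left(-258 - l{\left(-4,31 \right)}\right) K{\left(-4,0 \right)} = \left(-258 - \left(32 + 6 \left(-4\right)\right)\right) 2 \left(-4\right) = \left(-258 - \left(32 - 24\right)\right) \left(-8\right) = \left(-258 - 8\right) \left(-8\right) = \left(-266\right) \left(-8\right) = 2128$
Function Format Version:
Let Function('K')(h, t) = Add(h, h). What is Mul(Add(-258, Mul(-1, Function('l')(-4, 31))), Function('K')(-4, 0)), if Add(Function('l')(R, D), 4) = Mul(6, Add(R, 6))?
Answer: 2128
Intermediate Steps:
Function('l')(R, D) = Add(32, Mul(6, R)) (Function('l')(R, D) = Add(-4, Mul(6, Add(R, 6))) = Add(-4, Mul(6, Add(6, R))) = Add(-4, Add(36, Mul(6, R))) = Add(32, Mul(6, R)))
Function('K')(h, t) = Mul(2, h)
Mul(Add(-258, Mul(-1, Function('l')(-4, 31))), Function('K')(-4, 0)) = Mul(Add(-258, Mul(-1, Add(32, Mul(6, -4)))), Mul(2, -4)) = Mul(Add(-258, Mul(-1, Add(32, -24))), -8) = Mul(Add(-258, Mul(-1, 8)), -8) = Mul(Add(-258, -8), -8) = Mul(-266, -8) = 2128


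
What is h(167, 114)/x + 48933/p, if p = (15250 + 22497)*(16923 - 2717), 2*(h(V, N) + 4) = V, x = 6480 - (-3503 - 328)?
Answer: 7189190297/921517926217 ≈ 0.0078015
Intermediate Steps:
x = 10311 (x = 6480 - 1*(-3831) = 6480 + 3831 = 10311)
h(V, N) = -4 + V/2
p = 536233882 (p = 37747*14206 = 536233882)
h(167, 114)/x + 48933/p = (-4 + (1/2)*167)/10311 + 48933/536233882 = (-4 + 167/2)*(1/10311) + 48933*(1/536233882) = (159/2)*(1/10311) + 48933/536233882 = 53/6874 + 48933/536233882 = 7189190297/921517926217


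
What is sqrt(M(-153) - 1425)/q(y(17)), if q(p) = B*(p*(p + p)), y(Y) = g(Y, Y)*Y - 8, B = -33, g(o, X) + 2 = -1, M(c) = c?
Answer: -I*sqrt(1578)/229746 ≈ -0.0001729*I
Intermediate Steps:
g(o, X) = -3 (g(o, X) = -2 - 1 = -3)
y(Y) = -8 - 3*Y (y(Y) = -3*Y - 8 = -8 - 3*Y)
q(p) = -66*p**2 (q(p) = -33*p*(p + p) = -33*p*2*p = -66*p**2)
sqrt(M(-153) - 1425)/q(y(17)) = sqrt(-153 - 1425)/((-66*(-8 - 3*17)**2)) = sqrt(-1578)/((-66*(-8 - 51)**2)) = (I*sqrt(1578))/((-66*(-59)**2)) = (I*sqrt(1578))/((-66*3481)) = (I*sqrt(1578))/(-229746) = (I*sqrt(1578))*(-1/229746) = -I*sqrt(1578)/229746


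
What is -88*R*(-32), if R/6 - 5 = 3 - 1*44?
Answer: -608256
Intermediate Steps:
R = -216 (R = 30 + 6*(3 - 1*44) = 30 + 6*(3 - 44) = 30 + 6*(-41) = 30 - 246 = -216)
-88*R*(-32) = -88*(-216)*(-32) = 19008*(-32) = -608256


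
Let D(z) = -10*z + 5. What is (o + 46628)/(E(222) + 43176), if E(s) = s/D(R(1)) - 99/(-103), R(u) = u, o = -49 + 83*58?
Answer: 8822465/7404423 ≈ 1.1915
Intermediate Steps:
o = 4765 (o = -49 + 4814 = 4765)
D(z) = 5 - 10*z
E(s) = 99/103 - s/5 (E(s) = s/(5 - 10*1) - 99/(-103) = s/(5 - 10) - 99*(-1/103) = s/(-5) + 99/103 = s*(-⅕) + 99/103 = -s/5 + 99/103 = 99/103 - s/5)
(o + 46628)/(E(222) + 43176) = (4765 + 46628)/((99/103 - ⅕*222) + 43176) = 51393/((99/103 - 222/5) + 43176) = 51393/(-22371/515 + 43176) = 51393/(22213269/515) = 51393*(515/22213269) = 8822465/7404423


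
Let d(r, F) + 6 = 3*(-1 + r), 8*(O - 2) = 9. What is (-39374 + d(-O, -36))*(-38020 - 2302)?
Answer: 6353517379/4 ≈ 1.5884e+9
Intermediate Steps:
O = 25/8 (O = 2 + (⅛)*9 = 2 + 9/8 = 25/8 ≈ 3.1250)
d(r, F) = -9 + 3*r (d(r, F) = -6 + 3*(-1 + r) = -6 + (-3 + 3*r) = -9 + 3*r)
(-39374 + d(-O, -36))*(-38020 - 2302) = (-39374 + (-9 + 3*(-1*25/8)))*(-38020 - 2302) = (-39374 + (-9 + 3*(-25/8)))*(-40322) = (-39374 + (-9 - 75/8))*(-40322) = (-39374 - 147/8)*(-40322) = -315139/8*(-40322) = 6353517379/4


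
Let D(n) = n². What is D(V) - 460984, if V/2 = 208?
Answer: -287928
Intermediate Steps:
V = 416 (V = 2*208 = 416)
D(V) - 460984 = 416² - 460984 = 173056 - 460984 = -287928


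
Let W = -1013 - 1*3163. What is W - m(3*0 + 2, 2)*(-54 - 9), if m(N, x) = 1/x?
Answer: -8289/2 ≈ -4144.5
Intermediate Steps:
W = -4176 (W = -1013 - 3163 = -4176)
W - m(3*0 + 2, 2)*(-54 - 9) = -4176 - (-54 - 9)/2 = -4176 - (-63)/2 = -4176 - 1*(-63/2) = -4176 + 63/2 = -8289/2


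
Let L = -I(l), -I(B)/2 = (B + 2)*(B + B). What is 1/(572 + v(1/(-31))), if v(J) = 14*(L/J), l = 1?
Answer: -1/4636 ≈ -0.00021570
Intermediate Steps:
I(B) = -4*B*(2 + B) (I(B) = -2*(B + 2)*(B + B) = -2*(2 + B)*2*B = -4*B*(2 + B))
L = 12 (L = -(-4)*(2 + 1) = -(-4)*3 = -1*(-12) = 12)
v(J) = 168/J (v(J) = 14*(12/J) = 168/J)
1/(572 + v(1/(-31))) = 1/(572 + 168/(1/(-31))) = 1/(572 + 168/(-1/31)) = 1/(572 + 168*(-31)) = 1/(572 - 5208) = 1/(-4636) = -1/4636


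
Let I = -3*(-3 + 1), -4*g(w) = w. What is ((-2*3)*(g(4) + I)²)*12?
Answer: -1800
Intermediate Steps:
g(w) = -w/4
I = 6 (I = -3*(-2) = 6)
((-2*3)*(g(4) + I)²)*12 = ((-2*3)*(-¼*4 + 6)²)*12 = -6*(-1 + 6)²*12 = -6*5²*12 = -6*25*12 = -150*12 = -1800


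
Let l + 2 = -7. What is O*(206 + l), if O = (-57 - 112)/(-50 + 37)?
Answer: 2561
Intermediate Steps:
O = 13 (O = -169/(-13) = -169*(-1/13) = 13)
l = -9 (l = -2 - 7 = -9)
O*(206 + l) = 13*(206 - 9) = 13*197 = 2561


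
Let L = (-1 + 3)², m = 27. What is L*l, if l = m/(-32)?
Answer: -27/8 ≈ -3.3750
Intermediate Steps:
l = -27/32 (l = 27/(-32) = 27*(-1/32) = -27/32 ≈ -0.84375)
L = 4 (L = 2² = 4)
L*l = 4*(-27/32) = -27/8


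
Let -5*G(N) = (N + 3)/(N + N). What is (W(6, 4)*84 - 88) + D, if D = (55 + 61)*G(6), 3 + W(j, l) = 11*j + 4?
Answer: 27613/5 ≈ 5522.6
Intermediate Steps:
W(j, l) = 1 + 11*j (W(j, l) = -3 + (11*j + 4) = -3 + (4 + 11*j) = 1 + 11*j)
G(N) = -(3 + N)/(10*N) (G(N) = -(N + 3)/(5*(N + N)) = -(3 + N)/(5*(2*N)) = -(3 + N)*1/(2*N)/5 = -(3 + N)/(10*N))
D = -87/5 (D = (55 + 61)*((⅒)*(-3 - 1*6)/6) = 116*((⅒)*(⅙)*(-3 - 6)) = 116*((⅒)*(⅙)*(-9)) = 116*(-3/20) = -87/5 ≈ -17.400)
(W(6, 4)*84 - 88) + D = ((1 + 11*6)*84 - 88) - 87/5 = ((1 + 66)*84 - 88) - 87/5 = (67*84 - 88) - 87/5 = (5628 - 88) - 87/5 = 5540 - 87/5 = 27613/5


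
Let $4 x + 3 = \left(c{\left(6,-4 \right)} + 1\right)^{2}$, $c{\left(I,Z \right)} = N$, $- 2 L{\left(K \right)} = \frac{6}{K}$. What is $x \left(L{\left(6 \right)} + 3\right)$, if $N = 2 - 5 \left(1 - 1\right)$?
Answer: $\frac{15}{4} \approx 3.75$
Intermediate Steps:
$L{\left(K \right)} = - \frac{3}{K}$ ($L{\left(K \right)} = - \frac{6 \frac{1}{K}}{2} = - \frac{3}{K}$)
$N = 2$ ($N = 2 - 0 = 2 + 0 = 2$)
$c{\left(I,Z \right)} = 2$
$x = \frac{3}{2}$ ($x = - \frac{3}{4} + \frac{\left(2 + 1\right)^{2}}{4} = - \frac{3}{4} + \frac{3^{2}}{4} = - \frac{3}{4} + \frac{1}{4} \cdot 9 = - \frac{3}{4} + \frac{9}{4} = \frac{3}{2} \approx 1.5$)
$x \left(L{\left(6 \right)} + 3\right) = \frac{3 \left(- \frac{3}{6} + 3\right)}{2} = \frac{3 \left(\left(-3\right) \frac{1}{6} + 3\right)}{2} = \frac{3 \left(- \frac{1}{2} + 3\right)}{2} = \frac{3}{2} \cdot \frac{5}{2} = \frac{15}{4}$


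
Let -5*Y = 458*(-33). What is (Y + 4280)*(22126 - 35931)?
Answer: -100815154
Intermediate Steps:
Y = 15114/5 (Y = -458*(-33)/5 = -1/5*(-15114) = 15114/5 ≈ 3022.8)
(Y + 4280)*(22126 - 35931) = (15114/5 + 4280)*(22126 - 35931) = (36514/5)*(-13805) = -100815154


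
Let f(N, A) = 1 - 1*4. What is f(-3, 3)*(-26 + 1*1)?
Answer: 75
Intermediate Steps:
f(N, A) = -3 (f(N, A) = 1 - 4 = -3)
f(-3, 3)*(-26 + 1*1) = -3*(-26 + 1*1) = -3*(-26 + 1) = -3*(-25) = 75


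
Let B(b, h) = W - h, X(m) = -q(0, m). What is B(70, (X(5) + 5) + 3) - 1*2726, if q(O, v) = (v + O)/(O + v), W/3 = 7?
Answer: -2712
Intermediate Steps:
W = 21 (W = 3*7 = 21)
q(O, v) = 1 (q(O, v) = (O + v)/(O + v) = 1)
X(m) = -1 (X(m) = -1*1 = -1)
B(b, h) = 21 - h
B(70, (X(5) + 5) + 3) - 1*2726 = (21 - ((-1 + 5) + 3)) - 1*2726 = (21 - (4 + 3)) - 2726 = (21 - 1*7) - 2726 = (21 - 7) - 2726 = 14 - 2726 = -2712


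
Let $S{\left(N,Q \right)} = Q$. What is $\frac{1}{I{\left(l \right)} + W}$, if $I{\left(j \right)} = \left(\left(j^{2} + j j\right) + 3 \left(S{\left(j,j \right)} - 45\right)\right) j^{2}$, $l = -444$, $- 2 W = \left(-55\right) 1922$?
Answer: $\frac{1}{77436059335} \approx 1.2914 \cdot 10^{-11}$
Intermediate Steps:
$W = 52855$ ($W = - \frac{\left(-55\right) 1922}{2} = \left(- \frac{1}{2}\right) \left(-105710\right) = 52855$)
$I{\left(j \right)} = j^{2} \left(-135 + 2 j^{2} + 3 j\right)$ ($I{\left(j \right)} = \left(\left(j^{2} + j j\right) + 3 \left(j - 45\right)\right) j^{2} = \left(\left(j^{2} + j^{2}\right) + 3 \left(-45 + j\right)\right) j^{2} = \left(2 j^{2} + \left(-135 + 3 j\right)\right) j^{2} = \left(-135 + 2 j^{2} + 3 j\right) j^{2} = j^{2} \left(-135 + 2 j^{2} + 3 j\right)$)
$\frac{1}{I{\left(l \right)} + W} = \frac{1}{\left(-444\right)^{2} \left(-135 + 2 \left(-444\right)^{2} + 3 \left(-444\right)\right) + 52855} = \frac{1}{197136 \left(-135 + 2 \cdot 197136 - 1332\right) + 52855} = \frac{1}{197136 \left(-135 + 394272 - 1332\right) + 52855} = \frac{1}{197136 \cdot 392805 + 52855} = \frac{1}{77436006480 + 52855} = \frac{1}{77436059335}$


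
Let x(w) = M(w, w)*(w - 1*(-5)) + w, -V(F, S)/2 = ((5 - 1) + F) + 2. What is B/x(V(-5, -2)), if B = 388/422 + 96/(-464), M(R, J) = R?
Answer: -545/6119 ≈ -0.089067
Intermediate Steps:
V(F, S) = -12 - 2*F (V(F, S) = -2*(((5 - 1) + F) + 2) = -2*((4 + F) + 2) = -2*(6 + F) = -12 - 2*F)
x(w) = w + w*(5 + w) (x(w) = w*(w - 1*(-5)) + w = w*(w + 5) + w = w*(5 + w) + w = w + w*(5 + w))
B = 4360/6119 (B = 388*(1/422) + 96*(-1/464) = 194/211 - 6/29 = 4360/6119 ≈ 0.71253)
B/x(V(-5, -2)) = 4360/(6119*(((-12 - 2*(-5))*(6 + (-12 - 2*(-5)))))) = 4360/(6119*(((-12 + 10)*(6 + (-12 + 10))))) = 4360/(6119*((-2*(6 - 2)))) = 4360/(6119*((-2*4))) = (4360/6119)/(-8) = (4360/6119)*(-1/8) = -545/6119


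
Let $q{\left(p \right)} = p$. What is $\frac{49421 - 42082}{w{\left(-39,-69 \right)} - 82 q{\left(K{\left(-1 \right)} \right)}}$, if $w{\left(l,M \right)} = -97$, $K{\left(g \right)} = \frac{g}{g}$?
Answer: $-41$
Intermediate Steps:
$K{\left(g \right)} = 1$
$\frac{49421 - 42082}{w{\left(-39,-69 \right)} - 82 q{\left(K{\left(-1 \right)} \right)}} = \frac{49421 - 42082}{-97 - 82} = \frac{7339}{-97 - 82} = \frac{7339}{-179} = 7339 \left(- \frac{1}{179}\right) = -41$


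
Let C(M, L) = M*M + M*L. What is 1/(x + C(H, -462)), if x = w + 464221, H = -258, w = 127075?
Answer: 1/777056 ≈ 1.2869e-6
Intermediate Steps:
C(M, L) = M² + L*M
x = 591296 (x = 127075 + 464221 = 591296)
1/(x + C(H, -462)) = 1/(591296 - 258*(-462 - 258)) = 1/(591296 - 258*(-720)) = 1/(591296 + 185760) = 1/777056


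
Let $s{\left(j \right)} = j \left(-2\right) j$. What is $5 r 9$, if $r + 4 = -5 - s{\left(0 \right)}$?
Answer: $-405$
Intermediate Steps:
$s{\left(j \right)} = - 2 j^{2}$ ($s{\left(j \right)} = - 2 j j = - 2 j^{2}$)
$r = -9$ ($r = -4 - \left(5 - 2 \cdot 0^{2}\right) = -4 - \left(5 - 0\right) = -4 - 5 = -9$)
$5 r 9 = 5 \left(-9\right) 9 = \left(-45\right) 9 = -405$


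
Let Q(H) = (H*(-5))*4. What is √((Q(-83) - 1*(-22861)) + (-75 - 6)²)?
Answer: √31082 ≈ 176.30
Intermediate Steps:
Q(H) = -20*H (Q(H) = -5*H*4 = -20*H)
√((Q(-83) - 1*(-22861)) + (-75 - 6)²) = √((-20*(-83) - 1*(-22861)) + (-75 - 6)²) = √((1660 + 22861) + (-81)²) = √(24521 + 6561) = √31082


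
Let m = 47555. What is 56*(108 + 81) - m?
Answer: -36971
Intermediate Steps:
56*(108 + 81) - m = 56*(108 + 81) - 1*47555 = 56*189 - 47555 = 10584 - 47555 = -36971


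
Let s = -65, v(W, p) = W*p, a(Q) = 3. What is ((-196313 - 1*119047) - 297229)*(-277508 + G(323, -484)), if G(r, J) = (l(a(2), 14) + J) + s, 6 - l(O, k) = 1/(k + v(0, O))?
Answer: 2384634389135/14 ≈ 1.7033e+11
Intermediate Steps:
l(O, k) = 6 - 1/k (l(O, k) = 6 - 1/(k + 0*O) = 6 - 1/(k + 0) = 6 - 1/k)
G(r, J) = -827/14 + J (G(r, J) = ((6 - 1/14) + J) - 65 = (83/14 + J) - 65 = -827/14 + J)
((-196313 - 1*119047) - 297229)*(-277508 + G(323, -484)) = ((-196313 - 1*119047) - 297229)*(-277508 + (-827/14 - 484)) = ((-196313 - 119047) - 297229)*(-277508 - 7603/14) = (-315360 - 297229)*(-3892715/14) = -612589*(-3892715/14) = 2384634389135/14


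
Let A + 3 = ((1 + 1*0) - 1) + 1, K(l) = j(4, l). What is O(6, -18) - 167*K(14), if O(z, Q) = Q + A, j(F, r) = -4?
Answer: 648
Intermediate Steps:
K(l) = -4
A = -2 (A = -3 + (((1 + 1*0) - 1) + 1) = -3 + (((1 + 0) - 1) + 1) = -3 + ((1 - 1) + 1) = -3 + (0 + 1) = -3 + 1 = -2)
O(z, Q) = -2 + Q (O(z, Q) = Q - 2 = -2 + Q)
O(6, -18) - 167*K(14) = (-2 - 18) - 167*(-4) = -20 + 668 = 648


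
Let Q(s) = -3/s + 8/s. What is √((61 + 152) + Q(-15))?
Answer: √1914/3 ≈ 14.583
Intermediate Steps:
Q(s) = 5/s
√((61 + 152) + Q(-15)) = √((61 + 152) + 5/(-15)) = √(213 + 5*(-1/15)) = √(213 - ⅓) = √(638/3) = √1914/3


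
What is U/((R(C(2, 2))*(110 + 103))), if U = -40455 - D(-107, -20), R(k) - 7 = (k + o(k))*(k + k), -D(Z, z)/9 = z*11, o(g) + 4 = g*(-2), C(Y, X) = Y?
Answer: 14145/1207 ≈ 11.719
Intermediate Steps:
o(g) = -4 - 2*g (o(g) = -4 + g*(-2) = -4 - 2*g)
D(Z, z) = -99*z (D(Z, z) = -9*z*11 = -99*z)
R(k) = 7 + 2*k*(-4 - k) (R(k) = 7 + (k + (-4 - 2*k))*(k + k) = 7 + (-4 - k)*(2*k) = 7 + 2*k*(-4 - k))
U = -42435 (U = -40455 - (-99)*(-20) = -40455 - 1*1980 = -40455 - 1980 = -42435)
U/((R(C(2, 2))*(110 + 103))) = -42435*1/((110 + 103)*(7 - 8*2 - 2*2²)) = -42435*1/(213*(7 - 16 - 2*4)) = -42435*1/(213*(7 - 16 - 8)) = -42435/((-17*213)) = -42435/(-3621) = -42435*(-1/3621) = 14145/1207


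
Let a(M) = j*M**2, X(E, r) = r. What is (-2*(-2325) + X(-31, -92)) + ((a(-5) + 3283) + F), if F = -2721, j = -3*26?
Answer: 3170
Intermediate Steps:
j = -78
a(M) = -78*M**2
(-2*(-2325) + X(-31, -92)) + ((a(-5) + 3283) + F) = (-2*(-2325) - 92) + ((-78*(-5)**2 + 3283) - 2721) = (4650 - 92) + ((-78*25 + 3283) - 2721) = 4558 + ((-1950 + 3283) - 2721) = 4558 + (1333 - 2721) = 4558 - 1388 = 3170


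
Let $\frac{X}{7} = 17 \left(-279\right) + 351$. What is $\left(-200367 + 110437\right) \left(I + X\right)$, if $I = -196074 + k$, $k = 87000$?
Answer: $12573832740$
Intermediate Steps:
$X = -30744$ ($X = 7 \left(17 \left(-279\right) + 351\right) = 7 \left(-4743 + 351\right) = 7 \left(-4392\right) = -30744$)
$I = -109074$ ($I = -196074 + 87000 = -109074$)
$\left(-200367 + 110437\right) \left(I + X\right) = \left(-200367 + 110437\right) \left(-109074 - 30744\right) = \left(-89930\right) \left(-139818\right) = 12573832740$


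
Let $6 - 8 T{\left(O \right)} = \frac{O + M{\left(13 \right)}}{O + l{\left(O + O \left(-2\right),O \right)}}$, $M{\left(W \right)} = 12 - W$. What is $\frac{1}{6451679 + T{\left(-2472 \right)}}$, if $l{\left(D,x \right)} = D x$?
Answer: $\frac{19776}{127588418735} \approx 1.55 \cdot 10^{-7}$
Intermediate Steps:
$T{\left(O \right)} = \frac{3}{4} - \frac{-1 + O}{8 \left(O - O^{2}\right)}$ ($T{\left(O \right)} = \frac{3}{4} - \frac{\left(O + \left(12 - 13\right)\right) \frac{1}{O + \left(O + O \left(-2\right)\right) O}}{8} = \frac{3}{4} - \frac{\left(O + \left(12 - 13\right)\right) \frac{1}{O + \left(O - 2 O\right) O}}{8} = \frac{3}{4} - \frac{\left(O - 1\right) \frac{1}{O + - O O}}{8} = \frac{3}{4} - \frac{\left(-1 + O\right) \frac{1}{O - O^{2}}}{8} = \frac{3}{4} - \frac{\frac{1}{O - O^{2}} \left(-1 + O\right)}{8} = \frac{3}{4} - \frac{-1 + O}{8 \left(O - O^{2}\right)}$)
$\frac{1}{6451679 + T{\left(-2472 \right)}} = \frac{1}{6451679 + \frac{1 + 6 \left(-2472\right)}{8 \left(-2472\right)}} = \frac{1}{6451679 + \frac{1}{8} \left(- \frac{1}{2472}\right) \left(1 - 14832\right)} = \frac{1}{6451679 + \frac{1}{8} \left(- \frac{1}{2472}\right) \left(-14831\right)} = \frac{1}{6451679 + \frac{14831}{19776}} = \frac{1}{\frac{127588418735}{19776}} = \frac{19776}{127588418735}$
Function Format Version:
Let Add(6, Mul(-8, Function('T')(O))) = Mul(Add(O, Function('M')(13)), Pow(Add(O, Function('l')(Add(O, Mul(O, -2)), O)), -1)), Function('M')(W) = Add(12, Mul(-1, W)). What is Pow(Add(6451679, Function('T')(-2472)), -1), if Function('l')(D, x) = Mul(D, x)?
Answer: Rational(19776, 127588418735) ≈ 1.5500e-7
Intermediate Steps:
Function('T')(O) = Add(Rational(3, 4), Mul(Rational(-1, 8), Pow(Add(O, Mul(-1, Pow(O, 2))), -1), Add(-1, O))) (Function('T')(O) = Add(Rational(3, 4), Mul(Rational(-1, 8), Mul(Add(O, Add(12, Mul(-1, 13))), Pow(Add(O, Mul(Add(O, Mul(O, -2)), O)), -1)))) = Add(Rational(3, 4), Mul(Rational(-1, 8), Mul(Add(O, Add(12, -13)), Pow(Add(O, Mul(Add(O, Mul(-2, O)), O)), -1)))) = Add(Rational(3, 4), Mul(Rational(-1, 8), Mul(Add(O, -1), Pow(Add(O, Mul(Mul(-1, O), O)), -1)))) = Add(Rational(3, 4), Mul(Rational(-1, 8), Mul(Add(-1, O), Pow(Add(O, Mul(-1, Pow(O, 2))), -1)))) = Add(Rational(3, 4), Mul(Rational(-1, 8), Mul(Pow(Add(O, Mul(-1, Pow(O, 2))), -1), Add(-1, O)))) = Add(Rational(3, 4), Mul(Rational(-1, 8), Pow(Add(O, Mul(-1, Pow(O, 2))), -1), Add(-1, O))))
Pow(Add(6451679, Function('T')(-2472)), -1) = Pow(Add(6451679, Mul(Rational(1, 8), Pow(-2472, -1), Add(1, Mul(6, -2472)))), -1) = Pow(Add(6451679, Mul(Rational(1, 8), Rational(-1, 2472), Add(1, -14832))), -1) = Pow(Add(6451679, Mul(Rational(1, 8), Rational(-1, 2472), -14831)), -1) = Pow(Add(6451679, Rational(14831, 19776)), -1) = Pow(Rational(127588418735, 19776), -1) = Rational(19776, 127588418735)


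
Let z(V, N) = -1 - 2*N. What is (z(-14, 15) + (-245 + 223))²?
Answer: 2809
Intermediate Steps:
(z(-14, 15) + (-245 + 223))² = ((-1 - 2*15) + (-245 + 223))² = ((-1 - 30) - 22)² = (-31 - 22)² = (-53)² = 2809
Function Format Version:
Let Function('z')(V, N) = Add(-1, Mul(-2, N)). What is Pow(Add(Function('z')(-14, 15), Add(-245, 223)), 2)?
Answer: 2809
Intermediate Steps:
Pow(Add(Function('z')(-14, 15), Add(-245, 223)), 2) = Pow(Add(Add(-1, Mul(-2, 15)), Add(-245, 223)), 2) = Pow(Add(Add(-1, -30), -22), 2) = Pow(Add(-31, -22), 2) = Pow(-53, 2) = 2809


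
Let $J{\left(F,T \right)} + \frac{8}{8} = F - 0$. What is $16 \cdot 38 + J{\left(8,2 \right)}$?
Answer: $615$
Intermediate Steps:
$J{\left(F,T \right)} = -1 + F$ ($J{\left(F,T \right)} = -1 + \left(F - 0\right) = -1 + \left(F + 0\right) = -1 + F$)
$16 \cdot 38 + J{\left(8,2 \right)} = 16 \cdot 38 + \left(-1 + 8\right) = 608 + 7 = 615$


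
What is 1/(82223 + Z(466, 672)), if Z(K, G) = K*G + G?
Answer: 1/396047 ≈ 2.5250e-6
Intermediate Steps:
Z(K, G) = G + G*K (Z(K, G) = G*K + G = G + G*K)
1/(82223 + Z(466, 672)) = 1/(82223 + 672*(1 + 466)) = 1/(82223 + 672*467) = 1/(82223 + 313824) = 1/396047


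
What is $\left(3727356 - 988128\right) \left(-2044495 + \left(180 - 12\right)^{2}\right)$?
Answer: $-5523025978788$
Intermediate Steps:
$\left(3727356 - 988128\right) \left(-2044495 + \left(180 - 12\right)^{2}\right) = 2739228 \left(-2044495 + \left(180 - 12\right)^{2}\right) = 2739228 \left(-2044495 + 168^{2}\right) = 2739228 \left(-2044495 + 28224\right) = 2739228 \left(-2016271\right) = -5523025978788$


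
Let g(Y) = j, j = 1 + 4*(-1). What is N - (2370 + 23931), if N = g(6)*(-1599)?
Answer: -21504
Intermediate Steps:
j = -3 (j = 1 - 4 = -3)
g(Y) = -3
N = 4797 (N = -3*(-1599) = 4797)
N - (2370 + 23931) = 4797 - (2370 + 23931) = 4797 - 1*26301 = 4797 - 26301 = -21504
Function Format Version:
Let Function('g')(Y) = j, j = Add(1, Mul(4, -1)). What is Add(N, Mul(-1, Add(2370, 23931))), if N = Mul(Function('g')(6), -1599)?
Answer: -21504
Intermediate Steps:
j = -3 (j = Add(1, -4) = -3)
Function('g')(Y) = -3
N = 4797 (N = Mul(-3, -1599) = 4797)
Add(N, Mul(-1, Add(2370, 23931))) = Add(4797, Mul(-1, Add(2370, 23931))) = Add(4797, Mul(-1, 26301)) = Add(4797, -26301) = -21504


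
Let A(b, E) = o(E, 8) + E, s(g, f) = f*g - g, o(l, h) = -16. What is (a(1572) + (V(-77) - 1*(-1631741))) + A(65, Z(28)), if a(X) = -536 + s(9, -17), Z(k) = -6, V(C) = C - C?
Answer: 1631021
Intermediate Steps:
V(C) = 0
s(g, f) = -g + f*g
a(X) = -698 (a(X) = -536 + 9*(-1 - 17) = -536 + 9*(-18) = -536 - 162 = -698)
A(b, E) = -16 + E
(a(1572) + (V(-77) - 1*(-1631741))) + A(65, Z(28)) = (-698 + (0 - 1*(-1631741))) + (-16 - 6) = (-698 + (0 + 1631741)) - 22 = (-698 + 1631741) - 22 = 1631043 - 22 = 1631021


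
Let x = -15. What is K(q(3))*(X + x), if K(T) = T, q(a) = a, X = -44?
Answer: -177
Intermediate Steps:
K(q(3))*(X + x) = 3*(-44 - 15) = 3*(-59) = -177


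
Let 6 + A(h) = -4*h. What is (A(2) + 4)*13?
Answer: -130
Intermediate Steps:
A(h) = -6 - 4*h
(A(2) + 4)*13 = ((-6 - 4*2) + 4)*13 = ((-6 - 8) + 4)*13 = (-14 + 4)*13 = -10*13 = -130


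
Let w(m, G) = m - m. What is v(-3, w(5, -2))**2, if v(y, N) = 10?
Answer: 100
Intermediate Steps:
w(m, G) = 0
v(-3, w(5, -2))**2 = 10**2 = 100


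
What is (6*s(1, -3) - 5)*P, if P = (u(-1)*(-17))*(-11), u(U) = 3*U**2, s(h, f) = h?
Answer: 561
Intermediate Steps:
P = 561 (P = ((3*(-1)**2)*(-17))*(-11) = ((3*1)*(-17))*(-11) = (3*(-17))*(-11) = -51*(-11) = 561)
(6*s(1, -3) - 5)*P = (6*1 - 5)*561 = (6 - 5)*561 = 1*561 = 561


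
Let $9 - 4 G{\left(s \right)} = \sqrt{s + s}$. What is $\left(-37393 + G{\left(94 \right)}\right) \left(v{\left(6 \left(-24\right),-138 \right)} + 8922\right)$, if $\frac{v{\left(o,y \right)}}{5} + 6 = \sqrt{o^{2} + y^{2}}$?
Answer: $- \frac{3 \left(1482 + 5 \sqrt{1105}\right) \left(149563 + 2 \sqrt{47}\right)}{2} \approx -3.698 \cdot 10^{8}$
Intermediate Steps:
$G{\left(s \right)} = \frac{9}{4} - \frac{\sqrt{2} \sqrt{s}}{4}$ ($G{\left(s \right)} = \frac{9}{4} - \frac{\sqrt{s + s}}{4} = \frac{9}{4} - \frac{\sqrt{2 s}}{4} = \frac{9}{4} - \frac{\sqrt{2} \sqrt{s}}{4}$)
$v{\left(o,y \right)} = -30 + 5 \sqrt{o^{2} + y^{2}}$
$\left(-37393 + G{\left(94 \right)}\right) \left(v{\left(6 \left(-24\right),-138 \right)} + 8922\right) = \left(-37393 + \left(\frac{9}{4} - \frac{\sqrt{2} \sqrt{94}}{4}\right)\right) \left(\left(-30 + 5 \sqrt{\left(6 \left(-24\right)\right)^{2} + \left(-138\right)^{2}}\right) + 8922\right) = \left(-37393 + \left(\frac{9}{4} - \frac{\sqrt{47}}{2}\right)\right) \left(\left(-30 + 5 \sqrt{\left(-144\right)^{2} + 19044}\right) + 8922\right) = \left(- \frac{149563}{4} - \frac{\sqrt{47}}{2}\right) \left(\left(-30 + 5 \sqrt{20736 + 19044}\right) + 8922\right) = \left(- \frac{149563}{4} - \frac{\sqrt{47}}{2}\right) \left(\left(-30 + 5 \sqrt{39780}\right) + 8922\right) = \left(- \frac{149563}{4} - \frac{\sqrt{47}}{2}\right) \left(\left(-30 + 5 \cdot 6 \sqrt{1105}\right) + 8922\right) = \left(- \frac{149563}{4} - \frac{\sqrt{47}}{2}\right) \left(\left(-30 + 30 \sqrt{1105}\right) + 8922\right) = \left(- \frac{149563}{4} - \frac{\sqrt{47}}{2}\right) \left(8892 + 30 \sqrt{1105}\right) = \left(8892 + 30 \sqrt{1105}\right) \left(- \frac{149563}{4} - \frac{\sqrt{47}}{2}\right)$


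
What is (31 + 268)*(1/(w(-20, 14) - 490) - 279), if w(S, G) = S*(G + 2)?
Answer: -67571309/810 ≈ -83421.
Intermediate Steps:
w(S, G) = S*(2 + G)
(31 + 268)*(1/(w(-20, 14) - 490) - 279) = (31 + 268)*(1/(-20*(2 + 14) - 490) - 279) = 299*(1/(-20*16 - 490) - 279) = 299*(1/(-320 - 490) - 279) = 299*(1/(-810) - 279) = 299*(-1/810 - 279) = 299*(-225991/810) = -67571309/810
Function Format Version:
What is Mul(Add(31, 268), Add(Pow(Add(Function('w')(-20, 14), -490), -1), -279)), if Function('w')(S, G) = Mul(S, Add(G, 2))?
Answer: Rational(-67571309, 810) ≈ -83421.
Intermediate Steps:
Function('w')(S, G) = Mul(S, Add(2, G))
Mul(Add(31, 268), Add(Pow(Add(Function('w')(-20, 14), -490), -1), -279)) = Mul(Add(31, 268), Add(Pow(Add(Mul(-20, Add(2, 14)), -490), -1), -279)) = Mul(299, Add(Pow(Add(Mul(-20, 16), -490), -1), -279)) = Mul(299, Add(Pow(Add(-320, -490), -1), -279)) = Mul(299, Add(Pow(-810, -1), -279)) = Mul(299, Add(Rational(-1, 810), -279)) = Mul(299, Rational(-225991, 810)) = Rational(-67571309, 810)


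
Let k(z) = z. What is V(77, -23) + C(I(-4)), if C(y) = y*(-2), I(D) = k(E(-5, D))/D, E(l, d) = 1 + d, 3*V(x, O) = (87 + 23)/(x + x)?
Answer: -53/42 ≈ -1.2619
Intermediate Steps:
V(x, O) = 55/(3*x) (V(x, O) = ((87 + 23)/(x + x))/3 = (110/((2*x)))/3 = (110*(1/(2*x)))/3 = (55/x)/3 = 55/(3*x))
I(D) = (1 + D)/D
C(y) = -2*y
V(77, -23) + C(I(-4)) = (55/3)/77 - 2*(1 - 4)/(-4) = (55/3)*(1/77) - (-1)*(-3)/2 = 5/21 - 2*3/4 = 5/21 - 3/2 = -53/42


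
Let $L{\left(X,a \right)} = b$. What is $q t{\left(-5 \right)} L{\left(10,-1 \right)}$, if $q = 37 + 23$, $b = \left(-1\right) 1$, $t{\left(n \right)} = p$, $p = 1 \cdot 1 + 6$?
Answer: $-420$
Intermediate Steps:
$p = 7$ ($p = 1 + 6 = 7$)
$t{\left(n \right)} = 7$
$b = -1$
$q = 60$
$L{\left(X,a \right)} = -1$
$q t{\left(-5 \right)} L{\left(10,-1 \right)} = 60 \cdot 7 \left(-1\right) = 420 \left(-1\right) = -420$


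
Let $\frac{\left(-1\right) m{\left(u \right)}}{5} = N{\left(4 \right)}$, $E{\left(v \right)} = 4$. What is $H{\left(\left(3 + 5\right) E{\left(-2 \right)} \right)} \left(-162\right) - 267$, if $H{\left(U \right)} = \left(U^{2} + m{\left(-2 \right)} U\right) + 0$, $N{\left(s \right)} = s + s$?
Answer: $41205$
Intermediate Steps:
$N{\left(s \right)} = 2 s$
$m{\left(u \right)} = -40$ ($m{\left(u \right)} = - 5 \cdot 2 \cdot 4 = \left(-5\right) 8 = -40$)
$H{\left(U \right)} = U^{2} - 40 U$ ($H{\left(U \right)} = \left(U^{2} - 40 U\right) + 0 = U^{2} - 40 U$)
$H{\left(\left(3 + 5\right) E{\left(-2 \right)} \right)} \left(-162\right) - 267 = \left(3 + 5\right) 4 \left(-40 + \left(3 + 5\right) 4\right) \left(-162\right) - 267 = 8 \cdot 4 \left(-40 + 8 \cdot 4\right) \left(-162\right) - 267 = 32 \left(-40 + 32\right) \left(-162\right) - 267 = 32 \left(-8\right) \left(-162\right) - 267 = \left(-256\right) \left(-162\right) - 267 = 41472 - 267 = 41205$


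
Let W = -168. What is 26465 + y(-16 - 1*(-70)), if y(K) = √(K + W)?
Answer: 26465 + I*√114 ≈ 26465.0 + 10.677*I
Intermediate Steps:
y(K) = √(-168 + K) (y(K) = √(K - 168) = √(-168 + K))
26465 + y(-16 - 1*(-70)) = 26465 + √(-168 + (-16 - 1*(-70))) = 26465 + √(-168 + (-16 + 70)) = 26465 + √(-168 + 54) = 26465 + √(-114) = 26465 + I*√114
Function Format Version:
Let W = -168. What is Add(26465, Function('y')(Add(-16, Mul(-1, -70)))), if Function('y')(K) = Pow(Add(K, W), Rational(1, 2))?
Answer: Add(26465, Mul(I, Pow(114, Rational(1, 2)))) ≈ Add(26465., Mul(10.677, I))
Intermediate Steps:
Function('y')(K) = Pow(Add(-168, K), Rational(1, 2)) (Function('y')(K) = Pow(Add(K, -168), Rational(1, 2)) = Pow(Add(-168, K), Rational(1, 2)))
Add(26465, Function('y')(Add(-16, Mul(-1, -70)))) = Add(26465, Pow(Add(-168, Add(-16, Mul(-1, -70))), Rational(1, 2))) = Add(26465, Pow(Add(-168, Add(-16, 70)), Rational(1, 2))) = Add(26465, Pow(Add(-168, 54), Rational(1, 2))) = Add(26465, Pow(-114, Rational(1, 2))) = Add(26465, Mul(I, Pow(114, Rational(1, 2))))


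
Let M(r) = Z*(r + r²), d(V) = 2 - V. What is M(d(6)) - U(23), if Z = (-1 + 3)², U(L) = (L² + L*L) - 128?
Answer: -882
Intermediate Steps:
U(L) = -128 + 2*L² (U(L) = (L² + L²) - 128 = 2*L² - 128 = -128 + 2*L²)
Z = 4 (Z = 2² = 4)
M(r) = 4*r + 4*r² (M(r) = 4*(r + r²) = 4*r + 4*r²)
M(d(6)) - U(23) = 4*(2 - 1*6)*(1 + (2 - 1*6)) - (-128 + 2*23²) = 4*(2 - 6)*(1 + (2 - 6)) - (-128 + 2*529) = 4*(-4)*(1 - 4) - (-128 + 1058) = 4*(-4)*(-3) - 1*930 = 48 - 930 = -882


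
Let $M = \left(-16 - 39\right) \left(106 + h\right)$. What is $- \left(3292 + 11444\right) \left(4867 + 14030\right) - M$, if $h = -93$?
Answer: $-278465477$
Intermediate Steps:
$M = -715$ ($M = \left(-16 - 39\right) \left(106 - 93\right) = \left(-55\right) 13 = -715$)
$- \left(3292 + 11444\right) \left(4867 + 14030\right) - M = - \left(3292 + 11444\right) \left(4867 + 14030\right) - -715 = - 14736 \cdot 18897 + 715 = \left(-1\right) 278466192 + 715 = -278466192 + 715 = -278465477$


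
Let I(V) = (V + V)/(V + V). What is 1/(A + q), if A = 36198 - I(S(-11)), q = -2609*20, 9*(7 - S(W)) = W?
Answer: -1/15983 ≈ -6.2566e-5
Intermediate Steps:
S(W) = 7 - W/9
I(V) = 1 (I(V) = (2*V)/((2*V)) = (2*V)*(1/(2*V)) = 1)
q = -52180
A = 36197 (A = 36198 - 1*1 = 36198 - 1 = 36197)
1/(A + q) = 1/(36197 - 52180) = 1/(-15983) = -1/15983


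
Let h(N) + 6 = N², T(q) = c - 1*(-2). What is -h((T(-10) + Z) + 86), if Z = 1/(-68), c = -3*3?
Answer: -28819897/4624 ≈ -6232.7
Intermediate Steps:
c = -9
Z = -1/68 ≈ -0.014706
T(q) = -7 (T(q) = -9 - 1*(-2) = -9 + 2 = -7)
h(N) = -6 + N²
-h((T(-10) + Z) + 86) = -(-6 + ((-7 - 1/68) + 86)²) = -(-6 + (-477/68 + 86)²) = -(-6 + (5371/68)²) = -(-6 + 28847641/4624) = -1*28819897/4624 = -28819897/4624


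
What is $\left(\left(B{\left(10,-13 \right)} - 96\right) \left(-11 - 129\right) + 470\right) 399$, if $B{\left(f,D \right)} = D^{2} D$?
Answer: $128274510$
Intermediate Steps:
$B{\left(f,D \right)} = D^{3}$
$\left(\left(B{\left(10,-13 \right)} - 96\right) \left(-11 - 129\right) + 470\right) 399 = \left(\left(\left(-13\right)^{3} - 96\right) \left(-11 - 129\right) + 470\right) 399 = \left(\left(-2197 - 96\right) \left(-140\right) + 470\right) 399 = \left(\left(-2293\right) \left(-140\right) + 470\right) 399 = \left(321020 + 470\right) 399 = 321490 \cdot 399 = 128274510$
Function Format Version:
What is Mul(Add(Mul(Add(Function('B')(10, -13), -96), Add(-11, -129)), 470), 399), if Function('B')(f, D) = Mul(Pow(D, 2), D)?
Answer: 128274510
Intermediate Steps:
Function('B')(f, D) = Pow(D, 3)
Mul(Add(Mul(Add(Function('B')(10, -13), -96), Add(-11, -129)), 470), 399) = Mul(Add(Mul(Add(Pow(-13, 3), -96), Add(-11, -129)), 470), 399) = Mul(Add(Mul(Add(-2197, -96), -140), 470), 399) = Mul(Add(Mul(-2293, -140), 470), 399) = Mul(Add(321020, 470), 399) = Mul(321490, 399) = 128274510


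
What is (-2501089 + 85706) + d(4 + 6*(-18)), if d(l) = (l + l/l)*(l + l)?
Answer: -2393959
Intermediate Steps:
d(l) = 2*l*(1 + l) (d(l) = (l + 1)*(2*l) = (1 + l)*(2*l) = 2*l*(1 + l))
(-2501089 + 85706) + d(4 + 6*(-18)) = (-2501089 + 85706) + 2*(4 + 6*(-18))*(1 + (4 + 6*(-18))) = -2415383 + 2*(4 - 108)*(1 + (4 - 108)) = -2415383 + 2*(-104)*(1 - 104) = -2415383 + 2*(-104)*(-103) = -2415383 + 21424 = -2393959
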